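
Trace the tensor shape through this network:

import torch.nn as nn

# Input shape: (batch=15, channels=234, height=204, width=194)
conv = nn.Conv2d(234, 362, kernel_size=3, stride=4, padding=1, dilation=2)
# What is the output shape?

Input shape: (15, 234, 204, 194)
Output shape: (15, 362, 51, 48)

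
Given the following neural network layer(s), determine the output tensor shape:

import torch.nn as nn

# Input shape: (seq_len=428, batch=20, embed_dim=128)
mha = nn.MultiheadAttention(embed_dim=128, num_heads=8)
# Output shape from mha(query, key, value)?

Input shape: (428, 20, 128)
Output shape: (428, 20, 128)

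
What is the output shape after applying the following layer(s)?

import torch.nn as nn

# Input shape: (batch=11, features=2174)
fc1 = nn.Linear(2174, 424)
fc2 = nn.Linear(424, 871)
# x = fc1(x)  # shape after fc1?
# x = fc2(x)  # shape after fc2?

Input shape: (11, 2174)
  -> after fc1: (11, 424)
Output shape: (11, 871)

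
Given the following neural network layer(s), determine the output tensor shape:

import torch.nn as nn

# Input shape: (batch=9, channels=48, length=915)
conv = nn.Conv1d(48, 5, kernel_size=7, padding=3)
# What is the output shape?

Input shape: (9, 48, 915)
Output shape: (9, 5, 915)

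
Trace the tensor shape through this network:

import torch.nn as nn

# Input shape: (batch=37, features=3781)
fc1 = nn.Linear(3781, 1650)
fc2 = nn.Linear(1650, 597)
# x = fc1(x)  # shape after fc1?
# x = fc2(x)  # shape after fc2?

Input shape: (37, 3781)
  -> after fc1: (37, 1650)
Output shape: (37, 597)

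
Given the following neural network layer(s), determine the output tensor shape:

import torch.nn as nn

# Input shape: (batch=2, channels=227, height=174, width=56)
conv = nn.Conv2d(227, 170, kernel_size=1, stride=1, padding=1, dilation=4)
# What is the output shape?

Input shape: (2, 227, 174, 56)
Output shape: (2, 170, 176, 58)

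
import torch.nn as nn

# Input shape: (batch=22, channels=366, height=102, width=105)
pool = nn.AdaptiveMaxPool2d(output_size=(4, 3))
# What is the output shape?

Input shape: (22, 366, 102, 105)
Output shape: (22, 366, 4, 3)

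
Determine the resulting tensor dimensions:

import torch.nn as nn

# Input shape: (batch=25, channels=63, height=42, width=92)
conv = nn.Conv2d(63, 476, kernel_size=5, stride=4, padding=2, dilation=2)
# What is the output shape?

Input shape: (25, 63, 42, 92)
Output shape: (25, 476, 10, 22)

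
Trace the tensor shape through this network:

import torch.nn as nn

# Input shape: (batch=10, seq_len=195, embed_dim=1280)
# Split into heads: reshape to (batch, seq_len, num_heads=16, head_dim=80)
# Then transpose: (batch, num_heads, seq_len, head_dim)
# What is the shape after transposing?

Input shape: (10, 195, 1280)
  -> after reshape: (10, 195, 16, 80)
Output shape: (10, 16, 195, 80)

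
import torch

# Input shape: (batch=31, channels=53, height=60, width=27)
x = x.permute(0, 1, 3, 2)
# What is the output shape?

Input shape: (31, 53, 60, 27)
Output shape: (31, 53, 27, 60)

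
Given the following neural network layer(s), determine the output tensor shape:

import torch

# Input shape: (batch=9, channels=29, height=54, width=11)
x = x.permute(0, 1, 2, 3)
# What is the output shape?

Input shape: (9, 29, 54, 11)
Output shape: (9, 29, 54, 11)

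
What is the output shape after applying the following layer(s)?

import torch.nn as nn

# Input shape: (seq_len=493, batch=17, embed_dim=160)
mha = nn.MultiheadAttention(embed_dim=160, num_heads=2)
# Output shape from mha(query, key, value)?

Input shape: (493, 17, 160)
Output shape: (493, 17, 160)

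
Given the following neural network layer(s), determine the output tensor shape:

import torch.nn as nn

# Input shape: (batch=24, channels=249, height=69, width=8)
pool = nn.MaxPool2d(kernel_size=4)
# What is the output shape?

Input shape: (24, 249, 69, 8)
Output shape: (24, 249, 17, 2)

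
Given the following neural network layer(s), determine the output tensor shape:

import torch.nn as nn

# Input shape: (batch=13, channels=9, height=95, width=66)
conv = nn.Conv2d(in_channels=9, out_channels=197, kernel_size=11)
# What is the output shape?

Input shape: (13, 9, 95, 66)
Output shape: (13, 197, 85, 56)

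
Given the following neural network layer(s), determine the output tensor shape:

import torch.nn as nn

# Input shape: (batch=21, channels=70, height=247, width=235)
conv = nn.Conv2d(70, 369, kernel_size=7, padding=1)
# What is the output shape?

Input shape: (21, 70, 247, 235)
Output shape: (21, 369, 243, 231)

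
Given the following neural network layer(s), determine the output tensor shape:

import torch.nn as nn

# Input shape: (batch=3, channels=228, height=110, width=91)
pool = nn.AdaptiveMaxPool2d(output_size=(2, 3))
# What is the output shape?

Input shape: (3, 228, 110, 91)
Output shape: (3, 228, 2, 3)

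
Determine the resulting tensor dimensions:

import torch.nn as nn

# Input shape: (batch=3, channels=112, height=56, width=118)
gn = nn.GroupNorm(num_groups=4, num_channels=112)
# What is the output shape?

Input shape: (3, 112, 56, 118)
Output shape: (3, 112, 56, 118)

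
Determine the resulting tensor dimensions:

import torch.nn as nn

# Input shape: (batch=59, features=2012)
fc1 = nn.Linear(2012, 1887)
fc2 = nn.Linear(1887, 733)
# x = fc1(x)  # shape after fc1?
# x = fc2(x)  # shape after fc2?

Input shape: (59, 2012)
  -> after fc1: (59, 1887)
Output shape: (59, 733)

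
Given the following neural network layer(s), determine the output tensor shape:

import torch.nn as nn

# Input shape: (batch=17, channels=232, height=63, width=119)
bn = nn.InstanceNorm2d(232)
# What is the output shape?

Input shape: (17, 232, 63, 119)
Output shape: (17, 232, 63, 119)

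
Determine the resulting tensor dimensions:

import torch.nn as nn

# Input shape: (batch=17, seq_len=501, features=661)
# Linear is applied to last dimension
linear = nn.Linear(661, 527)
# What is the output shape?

Input shape: (17, 501, 661)
Output shape: (17, 501, 527)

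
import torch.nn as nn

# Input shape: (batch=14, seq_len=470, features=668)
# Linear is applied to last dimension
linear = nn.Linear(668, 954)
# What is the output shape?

Input shape: (14, 470, 668)
Output shape: (14, 470, 954)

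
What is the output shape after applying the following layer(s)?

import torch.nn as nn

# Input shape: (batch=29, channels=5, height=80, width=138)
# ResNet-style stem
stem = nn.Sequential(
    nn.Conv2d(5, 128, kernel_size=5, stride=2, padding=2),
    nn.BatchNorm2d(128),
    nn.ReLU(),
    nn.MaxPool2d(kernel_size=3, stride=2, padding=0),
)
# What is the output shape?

Input shape: (29, 5, 80, 138)
  -> after Conv2d 5x5 stride=2: (29, 128, 40, 69)
Output shape: (29, 128, 19, 34)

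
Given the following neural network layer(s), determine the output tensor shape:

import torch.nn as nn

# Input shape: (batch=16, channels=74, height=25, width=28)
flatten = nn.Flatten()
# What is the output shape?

Input shape: (16, 74, 25, 28)
Output shape: (16, 51800)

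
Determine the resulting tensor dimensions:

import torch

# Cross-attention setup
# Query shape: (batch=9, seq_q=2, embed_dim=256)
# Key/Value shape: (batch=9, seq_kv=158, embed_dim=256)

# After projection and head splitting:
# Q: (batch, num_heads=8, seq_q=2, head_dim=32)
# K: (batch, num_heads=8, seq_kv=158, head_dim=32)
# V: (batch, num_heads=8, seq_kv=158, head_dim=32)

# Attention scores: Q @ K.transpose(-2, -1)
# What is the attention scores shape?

Input shape: (9, 2, 256)
Output shape: (9, 8, 2, 158)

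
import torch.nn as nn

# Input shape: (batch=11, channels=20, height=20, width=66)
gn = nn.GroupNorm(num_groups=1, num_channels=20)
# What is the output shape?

Input shape: (11, 20, 20, 66)
Output shape: (11, 20, 20, 66)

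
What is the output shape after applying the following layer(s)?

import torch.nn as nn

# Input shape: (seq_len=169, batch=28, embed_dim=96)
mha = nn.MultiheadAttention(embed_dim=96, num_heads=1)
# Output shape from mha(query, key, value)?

Input shape: (169, 28, 96)
Output shape: (169, 28, 96)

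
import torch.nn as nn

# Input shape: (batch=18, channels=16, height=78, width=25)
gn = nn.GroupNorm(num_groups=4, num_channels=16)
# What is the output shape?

Input shape: (18, 16, 78, 25)
Output shape: (18, 16, 78, 25)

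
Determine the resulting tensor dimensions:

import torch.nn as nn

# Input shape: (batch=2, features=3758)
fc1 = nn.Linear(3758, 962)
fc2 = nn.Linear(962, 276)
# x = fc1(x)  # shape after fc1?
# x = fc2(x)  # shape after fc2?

Input shape: (2, 3758)
  -> after fc1: (2, 962)
Output shape: (2, 276)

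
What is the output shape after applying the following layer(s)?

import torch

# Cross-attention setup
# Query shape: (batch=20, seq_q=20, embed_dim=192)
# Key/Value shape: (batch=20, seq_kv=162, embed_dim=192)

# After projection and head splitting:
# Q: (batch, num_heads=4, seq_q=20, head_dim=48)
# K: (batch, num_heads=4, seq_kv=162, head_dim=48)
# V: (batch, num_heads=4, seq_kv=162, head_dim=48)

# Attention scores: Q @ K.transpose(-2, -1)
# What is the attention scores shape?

Input shape: (20, 20, 192)
Output shape: (20, 4, 20, 162)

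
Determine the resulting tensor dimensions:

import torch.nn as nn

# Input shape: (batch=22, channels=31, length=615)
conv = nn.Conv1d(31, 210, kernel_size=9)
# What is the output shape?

Input shape: (22, 31, 615)
Output shape: (22, 210, 607)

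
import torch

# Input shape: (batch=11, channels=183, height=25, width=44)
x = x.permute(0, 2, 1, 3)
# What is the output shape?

Input shape: (11, 183, 25, 44)
Output shape: (11, 25, 183, 44)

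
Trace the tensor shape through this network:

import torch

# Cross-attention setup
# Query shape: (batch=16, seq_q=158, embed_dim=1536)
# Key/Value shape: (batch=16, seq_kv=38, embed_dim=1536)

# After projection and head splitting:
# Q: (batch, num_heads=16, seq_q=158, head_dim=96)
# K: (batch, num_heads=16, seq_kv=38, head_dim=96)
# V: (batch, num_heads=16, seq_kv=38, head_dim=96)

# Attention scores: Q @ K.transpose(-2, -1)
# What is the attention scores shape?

Input shape: (16, 158, 1536)
Output shape: (16, 16, 158, 38)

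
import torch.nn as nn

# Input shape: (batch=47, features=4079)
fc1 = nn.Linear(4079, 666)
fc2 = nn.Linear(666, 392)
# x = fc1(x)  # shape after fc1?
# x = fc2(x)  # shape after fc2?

Input shape: (47, 4079)
  -> after fc1: (47, 666)
Output shape: (47, 392)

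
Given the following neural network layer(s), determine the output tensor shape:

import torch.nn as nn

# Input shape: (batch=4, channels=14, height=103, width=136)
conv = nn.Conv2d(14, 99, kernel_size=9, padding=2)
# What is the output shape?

Input shape: (4, 14, 103, 136)
Output shape: (4, 99, 99, 132)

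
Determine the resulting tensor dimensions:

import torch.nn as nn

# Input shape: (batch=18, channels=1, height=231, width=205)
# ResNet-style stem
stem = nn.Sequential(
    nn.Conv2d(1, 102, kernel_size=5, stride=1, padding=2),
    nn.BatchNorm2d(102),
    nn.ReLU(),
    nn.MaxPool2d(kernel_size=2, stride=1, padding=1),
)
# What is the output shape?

Input shape: (18, 1, 231, 205)
  -> after Conv2d 5x5 stride=1: (18, 102, 231, 205)
Output shape: (18, 102, 232, 206)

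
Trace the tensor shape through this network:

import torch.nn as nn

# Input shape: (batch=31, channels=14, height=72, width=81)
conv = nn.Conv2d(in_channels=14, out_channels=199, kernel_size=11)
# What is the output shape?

Input shape: (31, 14, 72, 81)
Output shape: (31, 199, 62, 71)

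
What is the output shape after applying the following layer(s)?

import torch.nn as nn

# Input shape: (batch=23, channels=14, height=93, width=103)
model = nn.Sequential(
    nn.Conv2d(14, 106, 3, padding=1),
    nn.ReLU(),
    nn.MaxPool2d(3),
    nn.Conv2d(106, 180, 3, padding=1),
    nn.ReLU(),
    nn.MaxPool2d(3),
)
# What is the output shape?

Input shape: (23, 14, 93, 103)
  -> after first Conv2d: (23, 106, 93, 103)
  -> after first MaxPool2d: (23, 106, 31, 34)
  -> after second Conv2d: (23, 180, 31, 34)
Output shape: (23, 180, 10, 11)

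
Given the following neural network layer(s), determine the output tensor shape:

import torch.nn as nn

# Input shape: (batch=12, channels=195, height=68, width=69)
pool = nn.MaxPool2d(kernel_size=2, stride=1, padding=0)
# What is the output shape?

Input shape: (12, 195, 68, 69)
Output shape: (12, 195, 67, 68)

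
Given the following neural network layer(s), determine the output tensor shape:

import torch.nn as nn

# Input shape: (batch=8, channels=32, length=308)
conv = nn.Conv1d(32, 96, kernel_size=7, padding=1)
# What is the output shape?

Input shape: (8, 32, 308)
Output shape: (8, 96, 304)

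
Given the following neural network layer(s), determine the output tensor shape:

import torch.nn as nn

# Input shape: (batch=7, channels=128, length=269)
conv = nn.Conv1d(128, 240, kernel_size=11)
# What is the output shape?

Input shape: (7, 128, 269)
Output shape: (7, 240, 259)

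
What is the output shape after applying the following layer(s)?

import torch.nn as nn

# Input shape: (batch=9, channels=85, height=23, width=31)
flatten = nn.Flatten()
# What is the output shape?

Input shape: (9, 85, 23, 31)
Output shape: (9, 60605)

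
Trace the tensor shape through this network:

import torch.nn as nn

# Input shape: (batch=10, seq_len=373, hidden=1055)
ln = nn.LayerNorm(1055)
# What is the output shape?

Input shape: (10, 373, 1055)
Output shape: (10, 373, 1055)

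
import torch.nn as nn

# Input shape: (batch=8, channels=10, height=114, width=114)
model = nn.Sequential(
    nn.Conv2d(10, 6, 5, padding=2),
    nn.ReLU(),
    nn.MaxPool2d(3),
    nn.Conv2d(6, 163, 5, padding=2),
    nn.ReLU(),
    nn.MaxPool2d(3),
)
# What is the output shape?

Input shape: (8, 10, 114, 114)
  -> after first Conv2d: (8, 6, 114, 114)
  -> after first MaxPool2d: (8, 6, 38, 38)
  -> after second Conv2d: (8, 163, 38, 38)
Output shape: (8, 163, 12, 12)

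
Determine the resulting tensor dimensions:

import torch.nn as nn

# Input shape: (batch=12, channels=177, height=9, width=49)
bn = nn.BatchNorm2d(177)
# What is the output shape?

Input shape: (12, 177, 9, 49)
Output shape: (12, 177, 9, 49)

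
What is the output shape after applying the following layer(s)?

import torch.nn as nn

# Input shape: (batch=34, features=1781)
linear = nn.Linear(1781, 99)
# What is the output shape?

Input shape: (34, 1781)
Output shape: (34, 99)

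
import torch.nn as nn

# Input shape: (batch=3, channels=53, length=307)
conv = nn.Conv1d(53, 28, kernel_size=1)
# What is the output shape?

Input shape: (3, 53, 307)
Output shape: (3, 28, 307)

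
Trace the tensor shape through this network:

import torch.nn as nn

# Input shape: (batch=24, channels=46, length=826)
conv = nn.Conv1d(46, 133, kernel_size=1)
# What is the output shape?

Input shape: (24, 46, 826)
Output shape: (24, 133, 826)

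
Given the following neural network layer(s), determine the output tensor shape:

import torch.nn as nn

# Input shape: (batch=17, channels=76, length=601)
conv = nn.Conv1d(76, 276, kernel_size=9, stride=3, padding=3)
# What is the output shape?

Input shape: (17, 76, 601)
Output shape: (17, 276, 200)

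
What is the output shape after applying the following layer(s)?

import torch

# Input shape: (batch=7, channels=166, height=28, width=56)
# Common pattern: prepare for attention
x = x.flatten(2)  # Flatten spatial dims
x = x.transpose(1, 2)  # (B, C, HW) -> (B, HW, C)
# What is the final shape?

Input shape: (7, 166, 28, 56)
  -> after flatten(2): (7, 166, 1568)
Output shape: (7, 1568, 166)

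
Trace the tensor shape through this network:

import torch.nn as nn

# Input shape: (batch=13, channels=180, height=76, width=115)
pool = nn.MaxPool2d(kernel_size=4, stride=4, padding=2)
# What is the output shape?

Input shape: (13, 180, 76, 115)
Output shape: (13, 180, 20, 29)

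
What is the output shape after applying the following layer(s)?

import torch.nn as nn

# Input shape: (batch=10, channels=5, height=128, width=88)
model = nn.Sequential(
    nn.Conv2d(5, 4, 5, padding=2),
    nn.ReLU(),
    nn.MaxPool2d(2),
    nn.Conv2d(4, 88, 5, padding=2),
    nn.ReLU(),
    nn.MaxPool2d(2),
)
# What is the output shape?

Input shape: (10, 5, 128, 88)
  -> after first Conv2d: (10, 4, 128, 88)
  -> after first MaxPool2d: (10, 4, 64, 44)
  -> after second Conv2d: (10, 88, 64, 44)
Output shape: (10, 88, 32, 22)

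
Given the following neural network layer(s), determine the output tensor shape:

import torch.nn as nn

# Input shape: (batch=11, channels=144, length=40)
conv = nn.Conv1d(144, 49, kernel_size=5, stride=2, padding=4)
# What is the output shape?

Input shape: (11, 144, 40)
Output shape: (11, 49, 22)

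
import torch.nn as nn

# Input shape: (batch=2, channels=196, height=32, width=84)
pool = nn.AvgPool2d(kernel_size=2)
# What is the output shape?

Input shape: (2, 196, 32, 84)
Output shape: (2, 196, 16, 42)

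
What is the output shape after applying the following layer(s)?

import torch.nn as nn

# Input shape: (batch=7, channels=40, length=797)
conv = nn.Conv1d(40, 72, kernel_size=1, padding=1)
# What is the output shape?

Input shape: (7, 40, 797)
Output shape: (7, 72, 799)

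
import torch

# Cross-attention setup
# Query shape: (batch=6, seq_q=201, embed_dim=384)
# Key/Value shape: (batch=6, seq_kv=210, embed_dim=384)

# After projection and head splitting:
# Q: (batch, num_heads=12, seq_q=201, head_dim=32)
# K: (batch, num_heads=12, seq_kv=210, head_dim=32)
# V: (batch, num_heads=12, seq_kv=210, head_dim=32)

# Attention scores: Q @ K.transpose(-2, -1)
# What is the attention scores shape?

Input shape: (6, 201, 384)
Output shape: (6, 12, 201, 210)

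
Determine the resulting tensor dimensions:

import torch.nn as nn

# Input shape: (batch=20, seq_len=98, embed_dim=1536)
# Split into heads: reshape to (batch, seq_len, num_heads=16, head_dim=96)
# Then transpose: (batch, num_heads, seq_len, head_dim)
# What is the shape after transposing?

Input shape: (20, 98, 1536)
  -> after reshape: (20, 98, 16, 96)
Output shape: (20, 16, 98, 96)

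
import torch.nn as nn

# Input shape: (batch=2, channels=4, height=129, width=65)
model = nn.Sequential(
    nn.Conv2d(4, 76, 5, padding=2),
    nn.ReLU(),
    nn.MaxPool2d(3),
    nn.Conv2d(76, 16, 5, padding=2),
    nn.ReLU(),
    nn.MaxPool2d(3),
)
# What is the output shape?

Input shape: (2, 4, 129, 65)
  -> after first Conv2d: (2, 76, 129, 65)
  -> after first MaxPool2d: (2, 76, 43, 21)
  -> after second Conv2d: (2, 16, 43, 21)
Output shape: (2, 16, 14, 7)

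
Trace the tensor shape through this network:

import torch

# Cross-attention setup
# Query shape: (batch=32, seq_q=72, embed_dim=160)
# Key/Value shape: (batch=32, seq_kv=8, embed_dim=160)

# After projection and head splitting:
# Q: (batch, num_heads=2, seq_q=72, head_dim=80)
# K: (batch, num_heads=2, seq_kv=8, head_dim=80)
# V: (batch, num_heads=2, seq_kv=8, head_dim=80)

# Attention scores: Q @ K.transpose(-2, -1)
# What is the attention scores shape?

Input shape: (32, 72, 160)
Output shape: (32, 2, 72, 8)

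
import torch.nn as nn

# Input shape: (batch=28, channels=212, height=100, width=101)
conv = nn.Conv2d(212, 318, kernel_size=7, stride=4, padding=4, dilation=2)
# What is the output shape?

Input shape: (28, 212, 100, 101)
Output shape: (28, 318, 24, 25)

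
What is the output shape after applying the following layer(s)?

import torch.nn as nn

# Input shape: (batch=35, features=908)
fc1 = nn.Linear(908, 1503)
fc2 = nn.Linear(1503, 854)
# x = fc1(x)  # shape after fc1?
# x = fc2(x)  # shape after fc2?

Input shape: (35, 908)
  -> after fc1: (35, 1503)
Output shape: (35, 854)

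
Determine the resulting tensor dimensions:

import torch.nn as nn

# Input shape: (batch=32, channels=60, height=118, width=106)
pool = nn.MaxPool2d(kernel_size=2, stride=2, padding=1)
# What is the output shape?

Input shape: (32, 60, 118, 106)
Output shape: (32, 60, 60, 54)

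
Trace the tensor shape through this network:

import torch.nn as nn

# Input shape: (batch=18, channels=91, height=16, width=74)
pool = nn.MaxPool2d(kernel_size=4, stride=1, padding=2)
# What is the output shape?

Input shape: (18, 91, 16, 74)
Output shape: (18, 91, 17, 75)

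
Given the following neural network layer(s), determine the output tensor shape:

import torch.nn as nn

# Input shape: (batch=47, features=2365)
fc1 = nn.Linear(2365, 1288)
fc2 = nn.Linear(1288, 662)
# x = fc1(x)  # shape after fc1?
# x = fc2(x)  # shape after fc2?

Input shape: (47, 2365)
  -> after fc1: (47, 1288)
Output shape: (47, 662)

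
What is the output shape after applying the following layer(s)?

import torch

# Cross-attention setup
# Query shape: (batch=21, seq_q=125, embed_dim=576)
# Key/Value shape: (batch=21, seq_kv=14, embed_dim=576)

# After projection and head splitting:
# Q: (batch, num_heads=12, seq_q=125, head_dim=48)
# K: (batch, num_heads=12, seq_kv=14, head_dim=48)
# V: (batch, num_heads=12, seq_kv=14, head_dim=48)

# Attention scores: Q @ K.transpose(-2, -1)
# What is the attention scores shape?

Input shape: (21, 125, 576)
Output shape: (21, 12, 125, 14)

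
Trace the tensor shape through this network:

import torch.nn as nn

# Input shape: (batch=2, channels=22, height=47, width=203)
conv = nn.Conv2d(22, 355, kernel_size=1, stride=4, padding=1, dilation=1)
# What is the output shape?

Input shape: (2, 22, 47, 203)
Output shape: (2, 355, 13, 52)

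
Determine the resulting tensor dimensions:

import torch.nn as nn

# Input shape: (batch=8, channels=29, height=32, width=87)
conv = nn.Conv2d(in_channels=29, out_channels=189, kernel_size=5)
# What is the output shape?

Input shape: (8, 29, 32, 87)
Output shape: (8, 189, 28, 83)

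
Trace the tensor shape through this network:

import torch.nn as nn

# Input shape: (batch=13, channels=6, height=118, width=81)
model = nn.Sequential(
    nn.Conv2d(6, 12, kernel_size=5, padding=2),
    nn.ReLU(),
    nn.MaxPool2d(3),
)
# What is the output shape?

Input shape: (13, 6, 118, 81)
  -> after Conv2d: (13, 12, 118, 81)
  -> after ReLU: (13, 12, 118, 81)
Output shape: (13, 12, 39, 27)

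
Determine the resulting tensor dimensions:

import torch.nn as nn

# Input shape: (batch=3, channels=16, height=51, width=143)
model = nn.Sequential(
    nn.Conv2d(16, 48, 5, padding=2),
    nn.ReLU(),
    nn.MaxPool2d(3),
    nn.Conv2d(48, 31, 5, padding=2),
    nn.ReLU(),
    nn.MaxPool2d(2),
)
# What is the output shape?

Input shape: (3, 16, 51, 143)
  -> after first Conv2d: (3, 48, 51, 143)
  -> after first MaxPool2d: (3, 48, 17, 47)
  -> after second Conv2d: (3, 31, 17, 47)
Output shape: (3, 31, 8, 23)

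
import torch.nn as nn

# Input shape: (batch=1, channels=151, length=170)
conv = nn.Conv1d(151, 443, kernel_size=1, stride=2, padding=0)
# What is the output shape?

Input shape: (1, 151, 170)
Output shape: (1, 443, 85)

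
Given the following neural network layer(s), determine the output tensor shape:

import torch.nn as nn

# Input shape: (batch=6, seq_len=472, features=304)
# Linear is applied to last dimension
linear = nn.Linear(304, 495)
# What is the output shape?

Input shape: (6, 472, 304)
Output shape: (6, 472, 495)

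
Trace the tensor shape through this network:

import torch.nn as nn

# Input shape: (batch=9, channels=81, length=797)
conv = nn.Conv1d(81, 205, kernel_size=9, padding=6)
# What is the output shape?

Input shape: (9, 81, 797)
Output shape: (9, 205, 801)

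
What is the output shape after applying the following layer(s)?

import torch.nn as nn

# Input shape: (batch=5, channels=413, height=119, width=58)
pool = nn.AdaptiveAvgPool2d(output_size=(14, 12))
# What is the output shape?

Input shape: (5, 413, 119, 58)
Output shape: (5, 413, 14, 12)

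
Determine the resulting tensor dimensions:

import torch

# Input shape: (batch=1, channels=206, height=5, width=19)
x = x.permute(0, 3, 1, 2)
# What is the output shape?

Input shape: (1, 206, 5, 19)
Output shape: (1, 19, 206, 5)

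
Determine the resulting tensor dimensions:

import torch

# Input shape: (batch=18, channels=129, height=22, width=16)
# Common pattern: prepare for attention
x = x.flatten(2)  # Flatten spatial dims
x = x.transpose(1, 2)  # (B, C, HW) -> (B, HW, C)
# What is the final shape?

Input shape: (18, 129, 22, 16)
  -> after flatten(2): (18, 129, 352)
Output shape: (18, 352, 129)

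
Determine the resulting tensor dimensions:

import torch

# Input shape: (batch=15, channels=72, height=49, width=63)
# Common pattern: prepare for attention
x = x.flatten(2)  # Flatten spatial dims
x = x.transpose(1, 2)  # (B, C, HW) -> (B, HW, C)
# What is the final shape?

Input shape: (15, 72, 49, 63)
  -> after flatten(2): (15, 72, 3087)
Output shape: (15, 3087, 72)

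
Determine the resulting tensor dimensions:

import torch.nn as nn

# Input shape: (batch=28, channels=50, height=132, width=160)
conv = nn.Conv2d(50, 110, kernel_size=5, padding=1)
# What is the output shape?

Input shape: (28, 50, 132, 160)
Output shape: (28, 110, 130, 158)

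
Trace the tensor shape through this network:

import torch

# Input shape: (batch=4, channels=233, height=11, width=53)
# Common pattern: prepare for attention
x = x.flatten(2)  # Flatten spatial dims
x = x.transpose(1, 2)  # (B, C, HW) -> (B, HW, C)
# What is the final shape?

Input shape: (4, 233, 11, 53)
  -> after flatten(2): (4, 233, 583)
Output shape: (4, 583, 233)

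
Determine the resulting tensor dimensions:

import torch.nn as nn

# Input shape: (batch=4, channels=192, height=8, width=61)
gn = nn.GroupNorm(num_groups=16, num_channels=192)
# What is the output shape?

Input shape: (4, 192, 8, 61)
Output shape: (4, 192, 8, 61)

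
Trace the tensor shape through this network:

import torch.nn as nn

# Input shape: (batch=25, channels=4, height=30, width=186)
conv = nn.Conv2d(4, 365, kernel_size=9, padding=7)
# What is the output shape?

Input shape: (25, 4, 30, 186)
Output shape: (25, 365, 36, 192)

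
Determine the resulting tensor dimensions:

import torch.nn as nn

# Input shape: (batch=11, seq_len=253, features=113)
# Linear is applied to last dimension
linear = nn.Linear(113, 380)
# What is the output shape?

Input shape: (11, 253, 113)
Output shape: (11, 253, 380)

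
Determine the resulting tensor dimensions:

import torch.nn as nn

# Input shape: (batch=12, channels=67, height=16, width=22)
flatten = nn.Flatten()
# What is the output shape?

Input shape: (12, 67, 16, 22)
Output shape: (12, 23584)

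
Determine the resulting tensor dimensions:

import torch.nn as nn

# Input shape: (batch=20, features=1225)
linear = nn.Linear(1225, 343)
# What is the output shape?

Input shape: (20, 1225)
Output shape: (20, 343)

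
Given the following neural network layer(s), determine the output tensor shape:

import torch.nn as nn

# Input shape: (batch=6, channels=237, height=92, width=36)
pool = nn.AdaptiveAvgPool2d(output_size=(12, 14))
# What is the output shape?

Input shape: (6, 237, 92, 36)
Output shape: (6, 237, 12, 14)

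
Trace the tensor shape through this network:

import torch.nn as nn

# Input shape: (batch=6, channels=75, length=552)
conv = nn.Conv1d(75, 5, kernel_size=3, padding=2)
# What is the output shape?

Input shape: (6, 75, 552)
Output shape: (6, 5, 554)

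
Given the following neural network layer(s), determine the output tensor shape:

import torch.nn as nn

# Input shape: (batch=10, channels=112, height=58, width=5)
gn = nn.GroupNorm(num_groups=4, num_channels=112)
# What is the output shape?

Input shape: (10, 112, 58, 5)
Output shape: (10, 112, 58, 5)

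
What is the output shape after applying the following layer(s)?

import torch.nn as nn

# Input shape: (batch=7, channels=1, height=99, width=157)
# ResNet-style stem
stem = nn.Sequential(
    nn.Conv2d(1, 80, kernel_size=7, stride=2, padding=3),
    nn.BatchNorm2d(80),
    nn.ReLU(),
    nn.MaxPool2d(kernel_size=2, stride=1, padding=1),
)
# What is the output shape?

Input shape: (7, 1, 99, 157)
  -> after Conv2d 7x7 stride=2: (7, 80, 50, 79)
Output shape: (7, 80, 51, 80)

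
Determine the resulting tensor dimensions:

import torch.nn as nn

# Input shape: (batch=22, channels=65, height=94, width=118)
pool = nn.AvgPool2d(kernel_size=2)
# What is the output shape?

Input shape: (22, 65, 94, 118)
Output shape: (22, 65, 47, 59)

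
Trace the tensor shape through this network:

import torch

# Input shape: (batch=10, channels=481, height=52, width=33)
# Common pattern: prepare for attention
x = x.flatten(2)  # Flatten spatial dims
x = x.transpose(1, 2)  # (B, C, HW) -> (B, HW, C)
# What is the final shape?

Input shape: (10, 481, 52, 33)
  -> after flatten(2): (10, 481, 1716)
Output shape: (10, 1716, 481)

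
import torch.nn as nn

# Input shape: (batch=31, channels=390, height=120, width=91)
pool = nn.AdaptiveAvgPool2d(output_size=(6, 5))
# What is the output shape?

Input shape: (31, 390, 120, 91)
Output shape: (31, 390, 6, 5)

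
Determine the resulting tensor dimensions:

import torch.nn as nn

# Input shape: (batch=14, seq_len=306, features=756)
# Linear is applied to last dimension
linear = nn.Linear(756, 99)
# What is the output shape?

Input shape: (14, 306, 756)
Output shape: (14, 306, 99)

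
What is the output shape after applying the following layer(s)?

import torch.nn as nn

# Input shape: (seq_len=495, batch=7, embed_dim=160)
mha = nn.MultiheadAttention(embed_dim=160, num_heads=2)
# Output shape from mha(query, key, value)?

Input shape: (495, 7, 160)
Output shape: (495, 7, 160)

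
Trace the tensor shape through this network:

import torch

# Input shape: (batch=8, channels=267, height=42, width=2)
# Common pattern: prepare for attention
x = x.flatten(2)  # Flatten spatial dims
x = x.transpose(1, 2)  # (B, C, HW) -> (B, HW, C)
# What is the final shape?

Input shape: (8, 267, 42, 2)
  -> after flatten(2): (8, 267, 84)
Output shape: (8, 84, 267)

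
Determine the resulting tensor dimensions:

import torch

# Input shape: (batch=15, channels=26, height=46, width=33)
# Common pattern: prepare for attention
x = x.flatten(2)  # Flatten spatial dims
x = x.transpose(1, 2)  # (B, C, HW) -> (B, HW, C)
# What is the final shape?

Input shape: (15, 26, 46, 33)
  -> after flatten(2): (15, 26, 1518)
Output shape: (15, 1518, 26)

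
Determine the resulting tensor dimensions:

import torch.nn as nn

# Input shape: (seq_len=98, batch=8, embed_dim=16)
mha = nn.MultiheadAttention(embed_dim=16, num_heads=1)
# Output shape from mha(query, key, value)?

Input shape: (98, 8, 16)
Output shape: (98, 8, 16)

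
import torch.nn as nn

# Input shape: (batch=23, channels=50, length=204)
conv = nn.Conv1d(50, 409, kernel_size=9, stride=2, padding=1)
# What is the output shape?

Input shape: (23, 50, 204)
Output shape: (23, 409, 99)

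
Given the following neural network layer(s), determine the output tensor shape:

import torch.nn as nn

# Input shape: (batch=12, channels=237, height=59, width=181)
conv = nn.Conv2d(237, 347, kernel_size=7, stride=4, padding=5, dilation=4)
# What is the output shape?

Input shape: (12, 237, 59, 181)
Output shape: (12, 347, 12, 42)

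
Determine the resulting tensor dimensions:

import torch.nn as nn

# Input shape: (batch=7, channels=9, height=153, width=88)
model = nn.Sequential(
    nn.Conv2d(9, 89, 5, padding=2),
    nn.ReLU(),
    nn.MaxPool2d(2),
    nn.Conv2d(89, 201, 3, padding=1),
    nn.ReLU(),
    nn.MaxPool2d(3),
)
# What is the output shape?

Input shape: (7, 9, 153, 88)
  -> after first Conv2d: (7, 89, 153, 88)
  -> after first MaxPool2d: (7, 89, 76, 44)
  -> after second Conv2d: (7, 201, 76, 44)
Output shape: (7, 201, 25, 14)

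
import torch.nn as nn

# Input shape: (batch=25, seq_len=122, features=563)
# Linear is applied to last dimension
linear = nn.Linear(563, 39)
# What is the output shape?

Input shape: (25, 122, 563)
Output shape: (25, 122, 39)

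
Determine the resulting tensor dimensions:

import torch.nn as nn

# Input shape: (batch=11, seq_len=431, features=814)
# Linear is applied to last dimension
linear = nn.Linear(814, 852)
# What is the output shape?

Input shape: (11, 431, 814)
Output shape: (11, 431, 852)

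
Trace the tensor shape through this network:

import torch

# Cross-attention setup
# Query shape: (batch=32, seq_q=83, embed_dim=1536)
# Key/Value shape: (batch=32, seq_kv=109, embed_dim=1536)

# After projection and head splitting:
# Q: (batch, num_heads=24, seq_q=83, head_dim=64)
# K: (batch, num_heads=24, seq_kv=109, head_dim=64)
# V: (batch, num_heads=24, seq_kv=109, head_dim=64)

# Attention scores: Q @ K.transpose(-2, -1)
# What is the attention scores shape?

Input shape: (32, 83, 1536)
Output shape: (32, 24, 83, 109)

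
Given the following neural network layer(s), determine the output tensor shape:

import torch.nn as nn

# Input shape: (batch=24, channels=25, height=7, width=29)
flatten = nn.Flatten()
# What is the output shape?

Input shape: (24, 25, 7, 29)
Output shape: (24, 5075)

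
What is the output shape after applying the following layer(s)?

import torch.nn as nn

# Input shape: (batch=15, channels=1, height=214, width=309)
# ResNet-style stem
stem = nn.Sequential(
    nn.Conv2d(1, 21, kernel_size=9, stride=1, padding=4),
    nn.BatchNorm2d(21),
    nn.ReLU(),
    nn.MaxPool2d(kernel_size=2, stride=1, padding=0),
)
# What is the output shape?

Input shape: (15, 1, 214, 309)
  -> after Conv2d 9x9 stride=1: (15, 21, 214, 309)
Output shape: (15, 21, 213, 308)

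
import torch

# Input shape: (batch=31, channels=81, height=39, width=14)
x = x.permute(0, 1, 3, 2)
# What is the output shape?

Input shape: (31, 81, 39, 14)
Output shape: (31, 81, 14, 39)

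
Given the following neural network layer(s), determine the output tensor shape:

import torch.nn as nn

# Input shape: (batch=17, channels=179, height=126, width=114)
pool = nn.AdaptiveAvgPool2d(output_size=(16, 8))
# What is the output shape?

Input shape: (17, 179, 126, 114)
Output shape: (17, 179, 16, 8)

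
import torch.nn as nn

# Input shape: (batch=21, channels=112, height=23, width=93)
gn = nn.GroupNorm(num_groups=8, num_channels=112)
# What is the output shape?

Input shape: (21, 112, 23, 93)
Output shape: (21, 112, 23, 93)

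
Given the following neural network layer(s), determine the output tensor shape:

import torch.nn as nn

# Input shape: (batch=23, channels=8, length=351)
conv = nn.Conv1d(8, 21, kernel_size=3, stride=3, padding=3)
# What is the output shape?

Input shape: (23, 8, 351)
Output shape: (23, 21, 119)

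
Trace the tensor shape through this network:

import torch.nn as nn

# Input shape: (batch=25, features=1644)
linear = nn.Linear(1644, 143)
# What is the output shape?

Input shape: (25, 1644)
Output shape: (25, 143)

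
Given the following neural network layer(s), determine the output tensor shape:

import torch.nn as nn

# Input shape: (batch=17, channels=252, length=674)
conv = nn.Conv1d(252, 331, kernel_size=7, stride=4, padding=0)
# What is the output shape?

Input shape: (17, 252, 674)
Output shape: (17, 331, 167)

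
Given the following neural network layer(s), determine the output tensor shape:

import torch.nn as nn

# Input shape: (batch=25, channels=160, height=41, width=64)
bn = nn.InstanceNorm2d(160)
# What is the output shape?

Input shape: (25, 160, 41, 64)
Output shape: (25, 160, 41, 64)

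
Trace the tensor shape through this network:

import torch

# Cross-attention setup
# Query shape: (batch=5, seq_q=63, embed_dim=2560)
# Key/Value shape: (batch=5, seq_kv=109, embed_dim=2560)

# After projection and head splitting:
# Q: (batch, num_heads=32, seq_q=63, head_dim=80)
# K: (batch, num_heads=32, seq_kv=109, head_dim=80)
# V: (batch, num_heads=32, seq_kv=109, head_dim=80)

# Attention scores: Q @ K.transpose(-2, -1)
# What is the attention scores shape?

Input shape: (5, 63, 2560)
Output shape: (5, 32, 63, 109)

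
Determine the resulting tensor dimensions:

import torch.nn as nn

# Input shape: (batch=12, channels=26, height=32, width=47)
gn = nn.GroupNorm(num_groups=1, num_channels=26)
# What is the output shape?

Input shape: (12, 26, 32, 47)
Output shape: (12, 26, 32, 47)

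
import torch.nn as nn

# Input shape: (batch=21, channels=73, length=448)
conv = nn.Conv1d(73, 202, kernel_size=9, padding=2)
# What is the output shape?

Input shape: (21, 73, 448)
Output shape: (21, 202, 444)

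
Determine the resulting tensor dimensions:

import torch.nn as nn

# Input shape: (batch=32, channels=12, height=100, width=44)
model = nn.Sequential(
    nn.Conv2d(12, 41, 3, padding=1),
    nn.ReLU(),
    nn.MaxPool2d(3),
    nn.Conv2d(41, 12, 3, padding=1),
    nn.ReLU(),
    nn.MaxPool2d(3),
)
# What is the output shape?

Input shape: (32, 12, 100, 44)
  -> after first Conv2d: (32, 41, 100, 44)
  -> after first MaxPool2d: (32, 41, 33, 14)
  -> after second Conv2d: (32, 12, 33, 14)
Output shape: (32, 12, 11, 4)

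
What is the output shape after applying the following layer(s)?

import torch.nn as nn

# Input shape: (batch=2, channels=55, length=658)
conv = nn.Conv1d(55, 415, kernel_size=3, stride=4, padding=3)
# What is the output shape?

Input shape: (2, 55, 658)
Output shape: (2, 415, 166)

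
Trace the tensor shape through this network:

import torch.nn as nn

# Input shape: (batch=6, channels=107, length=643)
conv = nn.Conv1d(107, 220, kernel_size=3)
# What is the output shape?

Input shape: (6, 107, 643)
Output shape: (6, 220, 641)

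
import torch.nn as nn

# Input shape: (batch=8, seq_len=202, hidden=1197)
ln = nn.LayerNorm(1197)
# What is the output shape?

Input shape: (8, 202, 1197)
Output shape: (8, 202, 1197)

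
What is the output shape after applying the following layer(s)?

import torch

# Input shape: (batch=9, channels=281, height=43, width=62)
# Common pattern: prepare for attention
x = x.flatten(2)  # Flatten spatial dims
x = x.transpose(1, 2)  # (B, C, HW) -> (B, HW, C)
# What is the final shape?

Input shape: (9, 281, 43, 62)
  -> after flatten(2): (9, 281, 2666)
Output shape: (9, 2666, 281)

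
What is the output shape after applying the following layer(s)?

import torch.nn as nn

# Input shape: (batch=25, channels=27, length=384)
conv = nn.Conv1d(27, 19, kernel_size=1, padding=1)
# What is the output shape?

Input shape: (25, 27, 384)
Output shape: (25, 19, 386)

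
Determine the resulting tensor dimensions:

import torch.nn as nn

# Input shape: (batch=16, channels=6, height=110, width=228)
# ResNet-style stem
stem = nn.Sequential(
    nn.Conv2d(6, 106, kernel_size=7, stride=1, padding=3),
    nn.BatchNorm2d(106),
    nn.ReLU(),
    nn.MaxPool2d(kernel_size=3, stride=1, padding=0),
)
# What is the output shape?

Input shape: (16, 6, 110, 228)
  -> after Conv2d 7x7 stride=1: (16, 106, 110, 228)
Output shape: (16, 106, 108, 226)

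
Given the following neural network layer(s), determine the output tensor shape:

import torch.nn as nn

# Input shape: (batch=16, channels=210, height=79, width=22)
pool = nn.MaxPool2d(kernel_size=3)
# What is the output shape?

Input shape: (16, 210, 79, 22)
Output shape: (16, 210, 26, 7)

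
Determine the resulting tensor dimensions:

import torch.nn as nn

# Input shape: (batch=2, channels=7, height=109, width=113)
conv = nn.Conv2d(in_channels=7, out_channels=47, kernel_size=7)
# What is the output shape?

Input shape: (2, 7, 109, 113)
Output shape: (2, 47, 103, 107)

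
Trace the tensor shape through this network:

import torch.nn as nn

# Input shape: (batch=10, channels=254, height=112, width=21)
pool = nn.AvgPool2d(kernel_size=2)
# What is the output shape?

Input shape: (10, 254, 112, 21)
Output shape: (10, 254, 56, 10)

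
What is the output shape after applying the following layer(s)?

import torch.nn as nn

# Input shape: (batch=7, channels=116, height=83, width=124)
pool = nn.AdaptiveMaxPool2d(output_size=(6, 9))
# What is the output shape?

Input shape: (7, 116, 83, 124)
Output shape: (7, 116, 6, 9)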